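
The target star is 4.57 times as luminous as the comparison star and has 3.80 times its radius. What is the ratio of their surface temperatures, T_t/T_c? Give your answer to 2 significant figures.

L ∝ R²T⁴ gives T ∝ (L/R²)^(1/4), so
T_t/T_c = (4.57 / 3.80²)^(1/4) = (0.3165)^(1/4) = 0.7500.

0.75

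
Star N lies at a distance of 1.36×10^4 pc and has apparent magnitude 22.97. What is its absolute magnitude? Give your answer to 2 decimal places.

M = m − 5 log₁₀(d/10 pc) = 22.97 − 5 log₁₀(1.36×10^4/10)
  = 22.97 − 5 × 3.134 = 22.97 − 15.67 = 7.30.

7.30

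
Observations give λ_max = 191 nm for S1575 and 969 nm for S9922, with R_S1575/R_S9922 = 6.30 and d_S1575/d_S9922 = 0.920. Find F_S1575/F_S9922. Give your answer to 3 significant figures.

Wien's law: T_S1575/T_S9922 = λ_S9922/λ_S1575 = 969/191 = 5.073.
L_S1575/L_S9922 = (R_S1575/R_S9922)²(T_S1575/T_S9922)⁴ = (6.30)²(5.073)⁴ = 2.629×10^4.
F_S1575/F_S9922 = (L_S1575/L_S9922)/(d_S1575/d_S9922)² = 2.629×10^4/(0.920)² = 3.106×10^4.

3.11×10^4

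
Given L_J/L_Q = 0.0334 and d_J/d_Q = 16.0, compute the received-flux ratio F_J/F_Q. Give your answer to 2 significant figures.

F = L/(4πd²), so F_J/F_Q = (L_J/L_Q) / (d_J/d_Q)²
= 0.0334 / (16.0)² = 0.0334 / 256.0 = 1.305×10^-4.

1.3×10^-4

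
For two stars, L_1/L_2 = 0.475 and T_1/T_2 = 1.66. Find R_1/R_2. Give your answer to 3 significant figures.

L ∝ R²T⁴ gives R ∝ √L / T², so
R_1/R_2 = √(0.475) / (1.66)² = 0.6892 / 2.756 = 0.2501.

0.250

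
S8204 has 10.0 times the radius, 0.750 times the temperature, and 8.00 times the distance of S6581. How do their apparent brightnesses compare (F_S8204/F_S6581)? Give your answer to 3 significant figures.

0.494

L_S8204/L_S6581 = (R_S8204/R_S6581)²(T_S8204/T_S6581)⁴ = (10.0)² × (0.750)⁴ = 31.64.
F_S8204/F_S6581 = (L_S8204/L_S6581)/(d_S8204/d_S6581)² = 31.64 / (8.00)² = 0.4944.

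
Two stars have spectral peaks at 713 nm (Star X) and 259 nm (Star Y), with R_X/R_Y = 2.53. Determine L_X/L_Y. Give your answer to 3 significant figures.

Wien's law gives T ∝ 1/λ_max, so T_X/T_Y = λ_Y/λ_X = 259/713 = 0.3633.
Then L ∝ R²T⁴ gives L_X/L_Y = (2.53)² × (0.3633)⁴ = 6.401 × 0.01741 = 0.1115.

0.111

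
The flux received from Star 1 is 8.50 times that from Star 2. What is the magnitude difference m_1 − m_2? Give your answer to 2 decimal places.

m_1 − m_2 = −2.5 log₁₀(F_1/F_2) = −2.5 log₁₀(8.50) = −2.5 × (0.929) = -2.324.

-2.32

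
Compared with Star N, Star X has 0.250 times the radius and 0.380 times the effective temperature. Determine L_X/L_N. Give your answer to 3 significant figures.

From the Stefan–Boltzmann law, L ∝ R²T⁴, so
L_X/L_N = (R_X/R_N)² (T_X/T_N)⁴ = (0.250)² × (0.380)⁴ = 0.06250 × 0.02085 = 0.001303.

0.00130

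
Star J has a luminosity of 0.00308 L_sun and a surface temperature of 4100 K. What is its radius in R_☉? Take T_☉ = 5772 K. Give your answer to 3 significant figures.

R/R_☉ = √(L/L_☉) / (T/T_☉)² = √(0.00308) / (0.7103)²
       = 0.05550 / 0.5046 = 0.1100.

0.110 R_☉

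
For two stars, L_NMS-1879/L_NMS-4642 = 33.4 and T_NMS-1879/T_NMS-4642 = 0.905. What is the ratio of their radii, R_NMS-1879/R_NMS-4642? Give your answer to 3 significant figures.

7.06

L ∝ R²T⁴ gives R ∝ √L / T², so
R_NMS-1879/R_NMS-4642 = √(33.4) / (0.905)² = 5.779 / 0.8190 = 7.056.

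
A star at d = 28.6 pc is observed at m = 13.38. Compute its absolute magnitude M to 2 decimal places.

M = m − 5 log₁₀(d/10 pc) = 13.38 − 5 log₁₀(28.6/10)
  = 13.38 − 5 × 0.456 = 13.38 − 2.28 = 11.10.

11.10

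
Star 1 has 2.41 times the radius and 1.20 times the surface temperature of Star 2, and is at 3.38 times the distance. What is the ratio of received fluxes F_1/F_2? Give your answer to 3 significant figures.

L_1/L_2 = (R_1/R_2)²(T_1/T_2)⁴ = (2.41)² × (1.20)⁴ = 12.04.
F_1/F_2 = (L_1/L_2)/(d_1/d_2)² = 12.04 / (3.38)² = 1.054.

1.05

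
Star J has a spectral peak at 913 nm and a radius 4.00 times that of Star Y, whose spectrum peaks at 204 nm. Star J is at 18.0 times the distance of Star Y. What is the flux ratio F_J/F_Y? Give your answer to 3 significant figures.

1.23×10^-4

Wien's law: T_J/T_Y = λ_Y/λ_J = 204/913 = 0.2234.
L_J/L_Y = (R_J/R_Y)²(T_J/T_Y)⁴ = (4.00)²(0.2234)⁴ = 0.03988.
F_J/F_Y = (L_J/L_Y)/(d_J/d_Y)² = 0.03988/(18.0)² = 1.231×10^-4.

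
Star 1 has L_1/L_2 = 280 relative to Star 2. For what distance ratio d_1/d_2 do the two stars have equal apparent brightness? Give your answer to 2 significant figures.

Equal flux requires L_1/d_1² = L_2/d_2², so d_1/d_2 = √(L_1/L_2)
= √(280) = 16.73.

17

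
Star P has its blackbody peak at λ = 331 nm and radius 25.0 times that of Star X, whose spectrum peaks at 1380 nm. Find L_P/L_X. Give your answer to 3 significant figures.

1.89×10^5

Wien's law gives T ∝ 1/λ_max, so T_P/T_X = λ_X/λ_P = 1380/331 = 4.169.
Then L ∝ R²T⁴ gives L_P/L_X = (25.0)² × (4.169)⁴ = 625.0 × 302.1 = 1.888×10^5.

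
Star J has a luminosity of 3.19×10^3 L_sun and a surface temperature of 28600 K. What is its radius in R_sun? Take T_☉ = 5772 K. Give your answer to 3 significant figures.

2.30 R_sun

R/R_☉ = √(L/L_☉) / (T/T_☉)² = √(3.19×10^3) / (4.955)²
       = 56.48 / 24.55 = 2.300.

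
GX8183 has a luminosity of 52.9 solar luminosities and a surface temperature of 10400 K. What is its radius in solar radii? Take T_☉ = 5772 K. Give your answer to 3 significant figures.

2.24 solar radii

R/R_☉ = √(L/L_☉) / (T/T_☉)² = √(52.9) / (1.802)²
       = 7.273 / 3.246 = 2.240.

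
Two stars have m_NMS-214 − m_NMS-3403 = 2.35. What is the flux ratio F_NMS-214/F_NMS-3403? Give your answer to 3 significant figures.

F_NMS-214/F_NMS-3403 = 10^(−(m_NMS-214 − m_NMS-3403)/2.5) = 10^(-2.35/2.5) = 10^-0.940 = 0.1148.

0.115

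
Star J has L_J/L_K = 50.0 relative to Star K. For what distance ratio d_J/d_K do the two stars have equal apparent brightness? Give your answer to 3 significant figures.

Equal flux requires L_J/d_J² = L_K/d_K², so d_J/d_K = √(L_J/L_K)
= √(50.0) = 7.071.

7.07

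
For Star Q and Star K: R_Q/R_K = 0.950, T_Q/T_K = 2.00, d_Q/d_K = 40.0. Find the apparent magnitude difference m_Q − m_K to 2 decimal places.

5.11

L_Q/L_K = (0.950)²(2.00)⁴ = 14.44.
F_Q/F_K = (L_Q/L_K)/(d_Q/d_K)² = 14.44/1600 = 0.009025.
m_Q − m_K = −2.5 log₁₀(0.009025) = 5.11.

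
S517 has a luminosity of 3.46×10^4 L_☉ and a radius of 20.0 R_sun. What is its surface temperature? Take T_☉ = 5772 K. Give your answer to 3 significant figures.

1.76×10^4 K

T/T_☉ = (L/L_☉)^(1/4) / (R/R_☉)^(1/2)
T = 5772 × (3.46×10^4)^(1/4) / √(20.0) = 5772 × 13.64 / 4.472 = 1.760×10^4 K.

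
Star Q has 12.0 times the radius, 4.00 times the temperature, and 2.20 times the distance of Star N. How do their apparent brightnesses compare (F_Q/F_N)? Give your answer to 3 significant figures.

L_Q/L_N = (R_Q/R_N)²(T_Q/T_N)⁴ = (12.0)² × (4.00)⁴ = 3.686×10^4.
F_Q/F_N = (L_Q/L_N)/(d_Q/d_N)² = 3.686×10^4 / (2.20)² = 7617.

7.62×10^3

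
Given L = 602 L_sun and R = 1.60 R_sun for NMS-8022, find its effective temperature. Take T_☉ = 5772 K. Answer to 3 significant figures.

T/T_☉ = (L/L_☉)^(1/4) / (R/R_☉)^(1/2)
T = 5772 × (602)^(1/4) / √(1.60) = 5772 × 4.953 / 1.265 = 2.260×10^4 K.

2.26×10^4 K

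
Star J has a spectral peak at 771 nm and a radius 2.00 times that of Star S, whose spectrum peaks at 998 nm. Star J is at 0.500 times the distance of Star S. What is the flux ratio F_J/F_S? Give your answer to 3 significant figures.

Wien's law: T_J/T_S = λ_S/λ_J = 998/771 = 1.294.
L_J/L_S = (R_J/R_S)²(T_J/T_S)⁴ = (2.00)²(1.294)⁴ = 11.23.
F_J/F_S = (L_J/L_S)/(d_J/d_S)² = 11.23/(0.500)² = 44.92.

44.9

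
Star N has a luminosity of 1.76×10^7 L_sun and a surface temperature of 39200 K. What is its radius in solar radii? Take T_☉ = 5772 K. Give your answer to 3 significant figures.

R/R_☉ = √(L/L_☉) / (T/T_☉)² = √(1.76×10^7) / (6.791)²
       = 4195 / 46.12 = 90.96.

91.0 solar radii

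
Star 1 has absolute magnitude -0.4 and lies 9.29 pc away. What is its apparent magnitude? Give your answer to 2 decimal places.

-0.56

m = M + 5 log₁₀(d/10 pc) = -0.4 + 5 log₁₀(9.29/10)
  = -0.4 + 5 × -0.032 = -0.4 + -0.16 = -0.56.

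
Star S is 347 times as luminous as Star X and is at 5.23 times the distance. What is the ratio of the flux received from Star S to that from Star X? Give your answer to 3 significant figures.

F = L/(4πd²), so F_S/F_X = (L_S/L_X) / (d_S/d_X)²
= 347 / (5.23)² = 347 / 27.35 = 12.69.

12.7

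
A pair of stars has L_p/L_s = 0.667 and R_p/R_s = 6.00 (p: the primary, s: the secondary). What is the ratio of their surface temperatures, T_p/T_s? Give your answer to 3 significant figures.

L ∝ R²T⁴ gives T ∝ (L/R²)^(1/4), so
T_p/T_s = (0.667 / 6.00²)^(1/4) = (0.01853)^(1/4) = 0.3689.

0.369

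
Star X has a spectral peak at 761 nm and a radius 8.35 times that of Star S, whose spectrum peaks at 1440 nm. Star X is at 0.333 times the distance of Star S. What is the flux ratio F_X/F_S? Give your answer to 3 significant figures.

Wien's law: T_X/T_S = λ_S/λ_X = 1440/761 = 1.892.
L_X/L_S = (R_X/R_S)²(T_X/T_S)⁴ = (8.35)²(1.892)⁴ = 893.9.
F_X/F_S = (L_X/L_S)/(d_X/d_S)² = 893.9/(0.333)² = 8061.

8.06×10^3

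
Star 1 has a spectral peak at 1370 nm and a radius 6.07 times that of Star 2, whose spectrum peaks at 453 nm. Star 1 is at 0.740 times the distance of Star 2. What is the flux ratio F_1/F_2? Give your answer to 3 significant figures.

0.804

Wien's law: T_1/T_2 = λ_2/λ_1 = 453/1370 = 0.3307.
L_1/L_2 = (R_1/R_2)²(T_1/T_2)⁴ = (6.07)²(0.3307)⁴ = 0.4404.
F_1/F_2 = (L_1/L_2)/(d_1/d_2)² = 0.4404/(0.740)² = 0.8043.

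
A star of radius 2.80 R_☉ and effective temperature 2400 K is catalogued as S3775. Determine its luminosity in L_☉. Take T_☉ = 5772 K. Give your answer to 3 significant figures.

L/L_☉ = (R/R_☉)² (T/T_☉)⁴ = (2.80)² × (2400/5772)⁴
       = 7.840 × (0.4158)⁴ = 7.840 × 0.02989 = 0.2343.

0.234 L_☉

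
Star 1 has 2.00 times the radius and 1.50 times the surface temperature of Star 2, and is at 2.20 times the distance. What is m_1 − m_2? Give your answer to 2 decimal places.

L_1/L_2 = (2.00)²(1.50)⁴ = 20.25.
F_1/F_2 = (L_1/L_2)/(d_1/d_2)² = 20.25/4.840 = 4.184.
m_1 − m_2 = −2.5 log₁₀(4.184) = -1.55.

-1.55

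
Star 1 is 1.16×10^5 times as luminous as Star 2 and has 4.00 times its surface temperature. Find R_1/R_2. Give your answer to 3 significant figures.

21.3

L ∝ R²T⁴ gives R ∝ √L / T², so
R_1/R_2 = √(1.16×10^5) / (4.00)² = 340.6 / 16.00 = 21.29.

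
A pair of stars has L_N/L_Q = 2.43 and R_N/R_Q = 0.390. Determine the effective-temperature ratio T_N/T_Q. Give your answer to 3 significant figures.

L ∝ R²T⁴ gives T ∝ (L/R²)^(1/4), so
T_N/T_Q = (2.43 / 0.390²)^(1/4) = (15.98)^(1/4) = 1.999.

2.00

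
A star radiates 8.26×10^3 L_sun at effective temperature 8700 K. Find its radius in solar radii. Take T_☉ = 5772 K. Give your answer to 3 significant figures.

40.0 solar radii

R/R_☉ = √(L/L_☉) / (T/T_☉)² = √(8.26×10^3) / (1.507)²
       = 90.88 / 2.272 = 40.00.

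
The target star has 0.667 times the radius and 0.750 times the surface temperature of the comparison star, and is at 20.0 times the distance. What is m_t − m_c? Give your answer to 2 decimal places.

8.63

L_t/L_c = (0.667)²(0.750)⁴ = 0.1408.
F_t/F_c = (L_t/L_c)/(d_t/d_c)² = 0.1408/400.0 = 3.519×10^-4.
m_t − m_c = −2.5 log₁₀(3.519×10^-4) = 8.63.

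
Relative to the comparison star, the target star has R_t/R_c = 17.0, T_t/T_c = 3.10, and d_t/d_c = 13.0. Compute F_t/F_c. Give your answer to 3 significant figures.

L_t/L_c = (R_t/R_c)²(T_t/T_c)⁴ = (17.0)² × (3.10)⁴ = 2.669×10^4.
F_t/F_c = (L_t/L_c)/(d_t/d_c)² = 2.669×10^4 / (13.0)² = 157.9.

158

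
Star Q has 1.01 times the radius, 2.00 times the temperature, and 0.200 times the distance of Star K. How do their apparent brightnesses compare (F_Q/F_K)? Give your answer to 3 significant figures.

L_Q/L_K = (R_Q/R_K)²(T_Q/T_K)⁴ = (1.01)² × (2.00)⁴ = 16.32.
F_Q/F_K = (L_Q/L_K)/(d_Q/d_K)² = 16.32 / (0.200)² = 408.0.

408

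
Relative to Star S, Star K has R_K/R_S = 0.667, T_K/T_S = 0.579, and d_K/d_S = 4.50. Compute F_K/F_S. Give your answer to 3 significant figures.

L_K/L_S = (R_K/R_S)²(T_K/T_S)⁴ = (0.667)² × (0.579)⁴ = 0.05000.
F_K/F_S = (L_K/L_S)/(d_K/d_S)² = 0.05000 / (4.50)² = 0.002469.

0.00247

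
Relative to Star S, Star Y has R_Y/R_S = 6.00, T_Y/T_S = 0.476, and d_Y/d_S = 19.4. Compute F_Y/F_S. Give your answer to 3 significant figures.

L_Y/L_S = (R_Y/R_S)²(T_Y/T_S)⁴ = (6.00)² × (0.476)⁴ = 1.848.
F_Y/F_S = (L_Y/L_S)/(d_Y/d_S)² = 1.848 / (19.4)² = 0.004911.

0.00491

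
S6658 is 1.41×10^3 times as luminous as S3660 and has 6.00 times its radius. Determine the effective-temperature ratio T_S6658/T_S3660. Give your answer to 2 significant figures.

L ∝ R²T⁴ gives T ∝ (L/R²)^(1/4), so
T_S6658/T_S3660 = (1.41×10^3 / 6.00²)^(1/4) = (39.17)^(1/4) = 2.502.

2.5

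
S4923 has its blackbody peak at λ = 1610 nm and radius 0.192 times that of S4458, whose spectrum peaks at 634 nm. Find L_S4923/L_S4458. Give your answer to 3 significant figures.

8.86×10^-4

Wien's law gives T ∝ 1/λ_max, so T_S4923/T_S4458 = λ_S4458/λ_S4923 = 634/1610 = 0.3938.
Then L ∝ R²T⁴ gives L_S4923/L_S4458 = (0.192)² × (0.3938)⁴ = 0.03686 × 0.02405 = 8.865×10^-4.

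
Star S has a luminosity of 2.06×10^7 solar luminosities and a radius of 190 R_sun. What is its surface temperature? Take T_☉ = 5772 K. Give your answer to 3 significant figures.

2.82×10^4 K

T/T_☉ = (L/L_☉)^(1/4) / (R/R_☉)^(1/2)
T = 5772 × (2.06×10^7)^(1/4) / √(190) = 5772 × 67.37 / 13.78 = 2.821×10^4 K.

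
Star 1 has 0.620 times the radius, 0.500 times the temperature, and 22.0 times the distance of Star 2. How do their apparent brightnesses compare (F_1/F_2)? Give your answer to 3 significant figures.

4.96×10^-5

L_1/L_2 = (R_1/R_2)²(T_1/T_2)⁴ = (0.620)² × (0.500)⁴ = 0.02403.
F_1/F_2 = (L_1/L_2)/(d_1/d_2)² = 0.02403 / (22.0)² = 4.964×10^-5.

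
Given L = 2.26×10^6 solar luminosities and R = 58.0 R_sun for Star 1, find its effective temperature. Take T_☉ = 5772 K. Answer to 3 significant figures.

2.94×10^4 K

T/T_☉ = (L/L_☉)^(1/4) / (R/R_☉)^(1/2)
T = 5772 × (2.26×10^6)^(1/4) / √(58.0) = 5772 × 38.77 / 7.616 = 2.939×10^4 K.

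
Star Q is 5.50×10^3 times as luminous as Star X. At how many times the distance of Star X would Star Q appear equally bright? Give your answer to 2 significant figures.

74

Equal flux requires L_Q/d_Q² = L_X/d_X², so d_Q/d_X = √(L_Q/L_X)
= √(5.50×10^3) = 74.16.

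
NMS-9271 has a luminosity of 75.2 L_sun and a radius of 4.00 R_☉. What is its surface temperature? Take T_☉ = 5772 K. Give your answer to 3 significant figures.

T/T_☉ = (L/L_☉)^(1/4) / (R/R_☉)^(1/2)
T = 5772 × (75.2)^(1/4) / √(4.00) = 5772 × 2.945 / 2.000 = 8499 K.

8.50×10^3 K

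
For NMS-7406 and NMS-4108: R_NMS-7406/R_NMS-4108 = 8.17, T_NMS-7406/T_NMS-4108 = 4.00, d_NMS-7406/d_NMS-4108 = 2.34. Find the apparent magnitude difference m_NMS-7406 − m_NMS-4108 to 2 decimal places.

-8.74

L_NMS-7406/L_NMS-4108 = (8.17)²(4.00)⁴ = 1.709×10^4.
F_NMS-7406/F_NMS-4108 = (L_NMS-7406/L_NMS-4108)/(d_NMS-7406/d_NMS-4108)² = 1.709×10^4/5.476 = 3121.
m_NMS-7406 − m_NMS-4108 = −2.5 log₁₀(3121) = -8.74.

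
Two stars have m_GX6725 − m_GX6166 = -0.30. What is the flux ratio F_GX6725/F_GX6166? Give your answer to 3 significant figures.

F_GX6725/F_GX6166 = 10^(−(m_GX6725 − m_GX6166)/2.5) = 10^(0.30/2.5) = 10^0.120 = 1.318.

1.32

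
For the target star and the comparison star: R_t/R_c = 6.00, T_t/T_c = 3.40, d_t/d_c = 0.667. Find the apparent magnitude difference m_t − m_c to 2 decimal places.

-10.08

L_t/L_c = (6.00)²(3.40)⁴ = 4811.
F_t/F_c = (L_t/L_c)/(d_t/d_c)² = 4811/0.4449 = 1.081×10^4.
m_t − m_c = −2.5 log₁₀(1.081×10^4) = -10.08.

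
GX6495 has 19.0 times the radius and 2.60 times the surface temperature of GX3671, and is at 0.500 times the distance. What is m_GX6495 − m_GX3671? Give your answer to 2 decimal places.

-12.05

L_GX6495/L_GX3671 = (19.0)²(2.60)⁴ = 1.650×10^4.
F_GX6495/F_GX3671 = (L_GX6495/L_GX3671)/(d_GX6495/d_GX3671)² = 1.650×10^4/0.2500 = 6.599×10^4.
m_GX6495 − m_GX3671 = −2.5 log₁₀(6.599×10^4) = -12.05.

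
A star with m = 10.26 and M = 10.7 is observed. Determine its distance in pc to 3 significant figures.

8.17 pc

m − M = 5 log₁₀(d/10 pc)
10.26 − (10.7) = -0.44 = 5 log₁₀(d/10)
d = 10 × 10^(-0.44/5) = 10 × 10^-0.088 = 8.166 pc.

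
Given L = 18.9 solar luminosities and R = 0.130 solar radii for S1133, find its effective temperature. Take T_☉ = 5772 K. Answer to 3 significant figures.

T/T_☉ = (L/L_☉)^(1/4) / (R/R_☉)^(1/2)
T = 5772 × (18.9)^(1/4) / √(0.130) = 5772 × 2.085 / 0.3606 = 3.338×10^4 K.

3.34×10^4 K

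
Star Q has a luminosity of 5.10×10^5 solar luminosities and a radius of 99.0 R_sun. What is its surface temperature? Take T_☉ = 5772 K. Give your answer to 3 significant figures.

1.55×10^4 K

T/T_☉ = (L/L_☉)^(1/4) / (R/R_☉)^(1/2)
T = 5772 × (5.10×10^5)^(1/4) / √(99.0) = 5772 × 26.72 / 9.950 = 1.550×10^4 K.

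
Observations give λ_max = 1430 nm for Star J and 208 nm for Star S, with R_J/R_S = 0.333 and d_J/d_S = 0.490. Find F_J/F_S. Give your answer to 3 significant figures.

Wien's law: T_J/T_S = λ_S/λ_J = 208/1430 = 0.1455.
L_J/L_S = (R_J/R_S)²(T_J/T_S)⁴ = (0.333)²(0.1455)⁴ = 4.964×10^-5.
F_J/F_S = (L_J/L_S)/(d_J/d_S)² = 4.964×10^-5/(0.490)² = 2.067×10^-4.

2.07×10^-4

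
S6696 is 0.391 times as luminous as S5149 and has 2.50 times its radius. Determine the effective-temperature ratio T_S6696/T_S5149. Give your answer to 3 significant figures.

0.500

L ∝ R²T⁴ gives T ∝ (L/R²)^(1/4), so
T_S6696/T_S5149 = (0.391 / 2.50²)^(1/4) = (0.06256)^(1/4) = 0.5001.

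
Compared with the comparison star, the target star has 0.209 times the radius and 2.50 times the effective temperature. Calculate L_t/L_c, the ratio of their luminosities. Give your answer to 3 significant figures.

From the Stefan–Boltzmann law, L ∝ R²T⁴, so
L_t/L_c = (R_t/R_c)² (T_t/T_c)⁴ = (0.209)² × (2.50)⁴ = 0.04368 × 39.06 = 1.706.

1.71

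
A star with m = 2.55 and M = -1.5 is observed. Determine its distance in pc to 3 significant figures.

m − M = 5 log₁₀(d/10 pc)
2.55 − (-1.5) = 4.05 = 5 log₁₀(d/10)
d = 10 × 10^(4.05/5) = 10 × 10^0.810 = 64.57 pc.

64.6 pc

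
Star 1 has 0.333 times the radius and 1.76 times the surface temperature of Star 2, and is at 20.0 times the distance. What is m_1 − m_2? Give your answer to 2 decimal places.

L_1/L_2 = (0.333)²(1.76)⁴ = 1.064.
F_1/F_2 = (L_1/L_2)/(d_1/d_2)² = 1.064/400.0 = 0.002660.
m_1 − m_2 = −2.5 log₁₀(0.002660) = 6.44.

6.44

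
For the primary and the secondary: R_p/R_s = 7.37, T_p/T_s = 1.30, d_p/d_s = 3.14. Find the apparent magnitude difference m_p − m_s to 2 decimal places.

-2.99

L_p/L_s = (7.37)²(1.30)⁴ = 155.1.
F_p/F_s = (L_p/L_s)/(d_p/d_s)² = 155.1/9.860 = 15.73.
m_p − m_s = −2.5 log₁₀(15.73) = -2.99.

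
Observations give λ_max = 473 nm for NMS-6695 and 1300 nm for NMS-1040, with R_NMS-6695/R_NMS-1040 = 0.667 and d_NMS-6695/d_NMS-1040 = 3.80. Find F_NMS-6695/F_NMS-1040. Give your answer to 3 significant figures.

1.76

Wien's law: T_NMS-6695/T_NMS-1040 = λ_NMS-1040/λ_NMS-6695 = 1300/473 = 2.748.
L_NMS-6695/L_NMS-1040 = (R_NMS-6695/R_NMS-1040)²(T_NMS-6695/T_NMS-1040)⁴ = (0.667)²(2.748)⁴ = 25.39.
F_NMS-6695/F_NMS-1040 = (L_NMS-6695/L_NMS-1040)/(d_NMS-6695/d_NMS-1040)² = 25.39/(3.80)² = 1.758.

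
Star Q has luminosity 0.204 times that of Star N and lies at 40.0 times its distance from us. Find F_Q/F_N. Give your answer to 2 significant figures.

1.3×10^-4

F = L/(4πd²), so F_Q/F_N = (L_Q/L_N) / (d_Q/d_N)²
= 0.204 / (40.0)² = 0.204 / 1600 = 1.275×10^-4.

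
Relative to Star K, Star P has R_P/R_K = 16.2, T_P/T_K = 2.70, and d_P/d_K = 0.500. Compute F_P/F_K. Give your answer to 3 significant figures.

5.58×10^4

L_P/L_K = (R_P/R_K)²(T_P/T_K)⁴ = (16.2)² × (2.70)⁴ = 1.395×10^4.
F_P/F_K = (L_P/L_K)/(d_P/d_K)² = 1.395×10^4 / (0.500)² = 5.579×10^4.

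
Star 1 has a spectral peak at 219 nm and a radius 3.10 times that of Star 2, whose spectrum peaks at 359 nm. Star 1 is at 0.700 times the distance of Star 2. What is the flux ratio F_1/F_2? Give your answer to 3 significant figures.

142

Wien's law: T_1/T_2 = λ_2/λ_1 = 359/219 = 1.639.
L_1/L_2 = (R_1/R_2)²(T_1/T_2)⁴ = (3.10)²(1.639)⁴ = 69.39.
F_1/F_2 = (L_1/L_2)/(d_1/d_2)² = 69.39/(0.700)² = 141.6.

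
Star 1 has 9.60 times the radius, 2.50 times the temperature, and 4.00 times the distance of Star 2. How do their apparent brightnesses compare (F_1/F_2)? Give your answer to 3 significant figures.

225

L_1/L_2 = (R_1/R_2)²(T_1/T_2)⁴ = (9.60)² × (2.50)⁴ = 3600.
F_1/F_2 = (L_1/L_2)/(d_1/d_2)² = 3600 / (4.00)² = 225.0.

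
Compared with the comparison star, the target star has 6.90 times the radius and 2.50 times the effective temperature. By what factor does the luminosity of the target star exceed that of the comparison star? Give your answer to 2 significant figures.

1.9×10^3

From the Stefan–Boltzmann law, L ∝ R²T⁴, so
L_t/L_c = (R_t/R_c)² (T_t/T_c)⁴ = (6.90)² × (2.50)⁴ = 47.61 × 39.06 = 1860.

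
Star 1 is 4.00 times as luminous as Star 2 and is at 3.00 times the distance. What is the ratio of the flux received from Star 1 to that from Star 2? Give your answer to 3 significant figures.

F = L/(4πd²), so F_1/F_2 = (L_1/L_2) / (d_1/d_2)²
= 4.00 / (3.00)² = 4.00 / 9.000 = 0.4444.

0.444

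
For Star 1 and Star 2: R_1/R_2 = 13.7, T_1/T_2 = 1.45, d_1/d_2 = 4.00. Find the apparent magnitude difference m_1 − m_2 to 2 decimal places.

L_1/L_2 = (13.7)²(1.45)⁴ = 829.7.
F_1/F_2 = (L_1/L_2)/(d_1/d_2)² = 829.7/16.00 = 51.86.
m_1 − m_2 = −2.5 log₁₀(51.86) = -4.29.

-4.29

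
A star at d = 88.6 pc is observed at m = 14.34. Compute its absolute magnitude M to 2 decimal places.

M = m − 5 log₁₀(d/10 pc) = 14.34 − 5 log₁₀(88.6/10)
  = 14.34 − 5 × 0.947 = 14.34 − 4.74 = 9.60.

9.60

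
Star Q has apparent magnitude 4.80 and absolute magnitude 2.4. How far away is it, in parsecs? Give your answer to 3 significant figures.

m − M = 5 log₁₀(d/10 pc)
4.80 − (2.4) = 2.40 = 5 log₁₀(d/10)
d = 10 × 10^(2.40/5) = 10 × 10^0.480 = 30.20 pc.

30.2 pc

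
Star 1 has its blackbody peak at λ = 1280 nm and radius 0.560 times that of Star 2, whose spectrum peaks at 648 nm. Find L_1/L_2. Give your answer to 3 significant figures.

Wien's law gives T ∝ 1/λ_max, so T_1/T_2 = λ_2/λ_1 = 648/1280 = 0.5062.
Then L ∝ R²T⁴ gives L_1/L_2 = (0.560)² × (0.5062)⁴ = 0.3136 × 0.06568 = 0.02060.

0.0206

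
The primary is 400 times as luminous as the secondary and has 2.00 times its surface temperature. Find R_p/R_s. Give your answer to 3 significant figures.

L ∝ R²T⁴ gives R ∝ √L / T², so
R_p/R_s = √(400) / (2.00)² = 20.00 / 4.000 = 5.000.

5.00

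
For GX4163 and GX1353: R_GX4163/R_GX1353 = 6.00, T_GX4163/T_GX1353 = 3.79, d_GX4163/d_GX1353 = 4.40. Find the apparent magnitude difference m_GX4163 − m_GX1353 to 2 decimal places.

L_GX4163/L_GX1353 = (6.00)²(3.79)⁴ = 7428.
F_GX4163/F_GX1353 = (L_GX4163/L_GX1353)/(d_GX4163/d_GX1353)² = 7428/19.36 = 383.7.
m_GX4163 − m_GX1353 = −2.5 log₁₀(383.7) = -6.46.

-6.46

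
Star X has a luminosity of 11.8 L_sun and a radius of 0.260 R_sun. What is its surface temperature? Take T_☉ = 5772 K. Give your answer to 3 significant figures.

T/T_☉ = (L/L_☉)^(1/4) / (R/R_☉)^(1/2)
T = 5772 × (11.8)^(1/4) / √(0.260) = 5772 × 1.853 / 0.5099 = 2.098×10^4 K.

2.10×10^4 K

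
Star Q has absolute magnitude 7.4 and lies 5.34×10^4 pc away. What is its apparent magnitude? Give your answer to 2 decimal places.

26.04

m = M + 5 log₁₀(d/10 pc) = 7.4 + 5 log₁₀(5.34×10^4/10)
  = 7.4 + 5 × 3.728 = 7.4 + 18.64 = 26.04.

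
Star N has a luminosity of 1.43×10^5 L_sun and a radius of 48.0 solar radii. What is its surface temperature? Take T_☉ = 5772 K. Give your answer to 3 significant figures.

1.62×10^4 K

T/T_☉ = (L/L_☉)^(1/4) / (R/R_☉)^(1/2)
T = 5772 × (1.43×10^5)^(1/4) / √(48.0) = 5772 × 19.45 / 6.928 = 1.620×10^4 K.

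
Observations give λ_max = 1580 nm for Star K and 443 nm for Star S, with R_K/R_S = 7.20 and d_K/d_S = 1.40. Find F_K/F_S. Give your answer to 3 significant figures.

0.163

Wien's law: T_K/T_S = λ_S/λ_K = 443/1580 = 0.2804.
L_K/L_S = (R_K/R_S)²(T_K/T_S)⁴ = (7.20)²(0.2804)⁴ = 0.3204.
F_K/F_S = (L_K/L_S)/(d_K/d_S)² = 0.3204/(1.40)² = 0.1635.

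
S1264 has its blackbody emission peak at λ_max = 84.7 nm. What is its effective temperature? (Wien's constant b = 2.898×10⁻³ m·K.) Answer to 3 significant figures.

T = b/λ_max = 2.898×10⁻³ / (84.7×10⁻⁹) = 3.421×10^4 K.

3.42×10^4 K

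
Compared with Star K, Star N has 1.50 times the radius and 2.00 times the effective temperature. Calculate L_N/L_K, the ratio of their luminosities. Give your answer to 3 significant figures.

36.0

From the Stefan–Boltzmann law, L ∝ R²T⁴, so
L_N/L_K = (R_N/R_K)² (T_N/T_K)⁴ = (1.50)² × (2.00)⁴ = 2.250 × 16.00 = 36.00.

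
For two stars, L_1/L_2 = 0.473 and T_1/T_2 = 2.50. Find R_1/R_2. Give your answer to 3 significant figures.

L ∝ R²T⁴ gives R ∝ √L / T², so
R_1/R_2 = √(0.473) / (2.50)² = 0.6877 / 6.250 = 0.1100.

0.110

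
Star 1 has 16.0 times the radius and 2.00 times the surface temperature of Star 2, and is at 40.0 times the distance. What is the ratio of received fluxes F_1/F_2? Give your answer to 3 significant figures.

L_1/L_2 = (R_1/R_2)²(T_1/T_2)⁴ = (16.0)² × (2.00)⁴ = 4096.
F_1/F_2 = (L_1/L_2)/(d_1/d_2)² = 4096 / (40.0)² = 2.560.

2.56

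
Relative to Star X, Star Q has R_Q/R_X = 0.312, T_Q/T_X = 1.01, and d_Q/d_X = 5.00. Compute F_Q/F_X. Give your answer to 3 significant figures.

0.00405

L_Q/L_X = (R_Q/R_X)²(T_Q/T_X)⁴ = (0.312)² × (1.01)⁴ = 0.1013.
F_Q/F_X = (L_Q/L_X)/(d_Q/d_X)² = 0.1013 / (5.00)² = 0.004052.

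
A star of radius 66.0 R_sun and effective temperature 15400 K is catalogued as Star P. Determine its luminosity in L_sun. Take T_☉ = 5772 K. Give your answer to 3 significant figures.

L/L_☉ = (R/R_☉)² (T/T_☉)⁴ = (66.0)² × (15400/5772)⁴
       = 4356 × (2.668)⁴ = 4356 × 50.67 = 2.207×10^5.

2.21×10^5 L_sun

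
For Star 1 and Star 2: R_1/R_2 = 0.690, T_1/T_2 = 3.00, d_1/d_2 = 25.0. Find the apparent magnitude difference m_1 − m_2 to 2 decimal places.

L_1/L_2 = (0.690)²(3.00)⁴ = 38.56.
F_1/F_2 = (L_1/L_2)/(d_1/d_2)² = 38.56/625.0 = 0.06170.
m_1 − m_2 = −2.5 log₁₀(0.06170) = 3.02.

3.02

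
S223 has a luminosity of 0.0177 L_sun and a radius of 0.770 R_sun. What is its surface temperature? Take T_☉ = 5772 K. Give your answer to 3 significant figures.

2.40×10^3 K

T/T_☉ = (L/L_☉)^(1/4) / (R/R_☉)^(1/2)
T = 5772 × (0.0177)^(1/4) / √(0.770) = 5772 × 0.3647 / 0.8775 = 2399 K.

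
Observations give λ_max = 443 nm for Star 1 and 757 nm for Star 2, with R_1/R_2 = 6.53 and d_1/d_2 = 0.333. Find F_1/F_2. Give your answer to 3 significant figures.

Wien's law: T_1/T_2 = λ_2/λ_1 = 757/443 = 1.709.
L_1/L_2 = (R_1/R_2)²(T_1/T_2)⁴ = (6.53)²(1.709)⁴ = 363.6.
F_1/F_2 = (L_1/L_2)/(d_1/d_2)² = 363.6/(0.333)² = 3279.

3.28×10^3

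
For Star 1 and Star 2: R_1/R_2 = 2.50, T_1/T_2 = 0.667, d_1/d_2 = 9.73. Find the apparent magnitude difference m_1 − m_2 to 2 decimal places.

L_1/L_2 = (2.50)²(0.667)⁴ = 1.237.
F_1/F_2 = (L_1/L_2)/(d_1/d_2)² = 1.237/94.67 = 0.01307.
m_1 − m_2 = −2.5 log₁₀(0.01307) = 4.71.

4.71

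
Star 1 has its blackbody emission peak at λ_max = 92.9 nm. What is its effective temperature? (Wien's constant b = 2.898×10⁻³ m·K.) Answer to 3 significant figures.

3.12×10^4 K

T = b/λ_max = 2.898×10⁻³ / (92.9×10⁻⁹) = 3.119×10^4 K.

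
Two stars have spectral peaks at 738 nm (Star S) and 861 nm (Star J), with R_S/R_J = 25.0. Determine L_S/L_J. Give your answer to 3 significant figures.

Wien's law gives T ∝ 1/λ_max, so T_S/T_J = λ_J/λ_S = 861/738 = 1.167.
Then L ∝ R²T⁴ gives L_S/L_J = (25.0)² × (1.167)⁴ = 625.0 × 1.853 = 1158.

1.16×10^3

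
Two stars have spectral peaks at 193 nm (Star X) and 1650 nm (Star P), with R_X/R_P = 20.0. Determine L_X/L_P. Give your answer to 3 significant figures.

2.14×10^6

Wien's law gives T ∝ 1/λ_max, so T_X/T_P = λ_P/λ_X = 1650/193 = 8.549.
Then L ∝ R²T⁴ gives L_X/L_P = (20.0)² × (8.549)⁴ = 400.0 × 5342 = 2.137×10^6.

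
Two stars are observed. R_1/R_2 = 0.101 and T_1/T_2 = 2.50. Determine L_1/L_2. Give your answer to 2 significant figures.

0.40

From the Stefan–Boltzmann law, L ∝ R²T⁴, so
L_1/L_2 = (R_1/R_2)² (T_1/T_2)⁴ = (0.101)² × (2.50)⁴ = 0.01020 × 39.06 = 0.3985.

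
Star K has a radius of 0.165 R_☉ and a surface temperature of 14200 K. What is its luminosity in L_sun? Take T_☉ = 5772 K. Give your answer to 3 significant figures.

L/L_☉ = (R/R_☉)² (T/T_☉)⁴ = (0.165)² × (14200/5772)⁴
       = 0.02723 × (2.460)⁴ = 0.02723 × 36.63 = 0.9973.

0.997 L_sun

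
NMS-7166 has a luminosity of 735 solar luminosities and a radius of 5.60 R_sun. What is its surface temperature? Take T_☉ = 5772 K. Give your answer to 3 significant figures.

1.27×10^4 K

T/T_☉ = (L/L_☉)^(1/4) / (R/R_☉)^(1/2)
T = 5772 × (735)^(1/4) / √(5.60) = 5772 × 5.207 / 2.366 = 1.270×10^4 K.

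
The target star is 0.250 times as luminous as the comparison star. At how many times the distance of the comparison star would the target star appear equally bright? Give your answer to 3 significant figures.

Equal flux requires L_t/d_t² = L_c/d_c², so d_t/d_c = √(L_t/L_c)
= √(0.250) = 0.5000.

0.500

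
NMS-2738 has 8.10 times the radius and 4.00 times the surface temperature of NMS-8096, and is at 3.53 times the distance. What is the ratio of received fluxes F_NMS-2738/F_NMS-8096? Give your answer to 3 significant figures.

L_NMS-2738/L_NMS-8096 = (R_NMS-2738/R_NMS-8096)²(T_NMS-2738/T_NMS-8096)⁴ = (8.10)² × (4.00)⁴ = 1.680×10^4.
F_NMS-2738/F_NMS-8096 = (L_NMS-2738/L_NMS-8096)/(d_NMS-2738/d_NMS-8096)² = 1.680×10^4 / (3.53)² = 1348.

1.35×10^3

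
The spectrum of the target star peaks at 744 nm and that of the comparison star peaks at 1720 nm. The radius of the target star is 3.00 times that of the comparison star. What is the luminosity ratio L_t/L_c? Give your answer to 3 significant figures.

Wien's law gives T ∝ 1/λ_max, so T_t/T_c = λ_c/λ_t = 1720/744 = 2.312.
Then L ∝ R²T⁴ gives L_t/L_c = (3.00)² × (2.312)⁴ = 9.000 × 28.56 = 257.1.

257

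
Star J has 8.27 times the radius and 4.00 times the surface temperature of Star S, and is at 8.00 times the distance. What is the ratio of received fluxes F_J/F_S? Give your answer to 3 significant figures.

L_J/L_S = (R_J/R_S)²(T_J/T_S)⁴ = (8.27)² × (4.00)⁴ = 1.751×10^4.
F_J/F_S = (L_J/L_S)/(d_J/d_S)² = 1.751×10^4 / (8.00)² = 273.6.

274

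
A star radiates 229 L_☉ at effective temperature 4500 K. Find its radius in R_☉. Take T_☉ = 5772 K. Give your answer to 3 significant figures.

R/R_☉ = √(L/L_☉) / (T/T_☉)² = √(229) / (0.7796)²
       = 15.13 / 0.6078 = 24.90.

24.9 R_☉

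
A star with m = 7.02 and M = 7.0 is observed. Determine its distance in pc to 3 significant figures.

10.1 pc

m − M = 5 log₁₀(d/10 pc)
7.02 − (7.0) = 0.02 = 5 log₁₀(d/10)
d = 10 × 10^(0.02/5) = 10 × 10^0.004 = 10.09 pc.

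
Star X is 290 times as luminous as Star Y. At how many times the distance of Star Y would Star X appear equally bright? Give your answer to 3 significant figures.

17.0

Equal flux requires L_X/d_X² = L_Y/d_Y², so d_X/d_Y = √(L_X/L_Y)
= √(290) = 17.03.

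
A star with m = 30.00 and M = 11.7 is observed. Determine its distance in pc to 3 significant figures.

m − M = 5 log₁₀(d/10 pc)
30.00 − (11.7) = 18.30 = 5 log₁₀(d/10)
d = 10 × 10^(18.30/5) = 10 × 10^3.660 = 4.571×10^4 pc.

4.57×10^4 pc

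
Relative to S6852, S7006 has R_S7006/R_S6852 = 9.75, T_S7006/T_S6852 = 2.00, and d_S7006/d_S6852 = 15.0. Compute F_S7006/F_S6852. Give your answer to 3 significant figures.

6.76

L_S7006/L_S6852 = (R_S7006/R_S6852)²(T_S7006/T_S6852)⁴ = (9.75)² × (2.00)⁴ = 1521.
F_S7006/F_S6852 = (L_S7006/L_S6852)/(d_S7006/d_S6852)² = 1521 / (15.0)² = 6.760.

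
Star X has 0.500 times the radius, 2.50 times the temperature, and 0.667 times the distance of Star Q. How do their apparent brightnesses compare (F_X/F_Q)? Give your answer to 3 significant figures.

22.0

L_X/L_Q = (R_X/R_Q)²(T_X/T_Q)⁴ = (0.500)² × (2.50)⁴ = 9.766.
F_X/F_Q = (L_X/L_Q)/(d_X/d_Q)² = 9.766 / (0.667)² = 21.95.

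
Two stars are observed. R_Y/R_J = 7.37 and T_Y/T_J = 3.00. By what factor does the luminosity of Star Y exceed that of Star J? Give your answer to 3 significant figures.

4.40×10^3

From the Stefan–Boltzmann law, L ∝ R²T⁴, so
L_Y/L_J = (R_Y/R_J)² (T_Y/T_J)⁴ = (7.37)² × (3.00)⁴ = 54.32 × 81.00 = 4400.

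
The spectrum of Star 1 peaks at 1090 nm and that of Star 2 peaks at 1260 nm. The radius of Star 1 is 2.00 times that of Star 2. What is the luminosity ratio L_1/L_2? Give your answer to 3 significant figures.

Wien's law gives T ∝ 1/λ_max, so T_1/T_2 = λ_2/λ_1 = 1260/1090 = 1.156.
Then L ∝ R²T⁴ gives L_1/L_2 = (2.00)² × (1.156)⁴ = 4.000 × 1.786 = 7.142.

7.14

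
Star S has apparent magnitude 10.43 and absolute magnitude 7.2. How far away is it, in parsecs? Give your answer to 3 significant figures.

m − M = 5 log₁₀(d/10 pc)
10.43 − (7.2) = 3.23 = 5 log₁₀(d/10)
d = 10 × 10^(3.23/5) = 10 × 10^0.646 = 44.26 pc.

44.3 pc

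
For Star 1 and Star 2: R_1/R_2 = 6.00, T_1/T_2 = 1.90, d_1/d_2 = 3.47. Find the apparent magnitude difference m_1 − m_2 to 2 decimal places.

-3.98

L_1/L_2 = (6.00)²(1.90)⁴ = 469.2.
F_1/F_2 = (L_1/L_2)/(d_1/d_2)² = 469.2/12.04 = 38.96.
m_1 − m_2 = −2.5 log₁₀(38.96) = -3.98.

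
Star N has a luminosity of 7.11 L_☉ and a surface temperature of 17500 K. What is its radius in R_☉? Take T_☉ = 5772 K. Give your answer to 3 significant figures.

0.290 R_☉

R/R_☉ = √(L/L_☉) / (T/T_☉)² = √(7.11) / (3.032)²
       = 2.666 / 9.192 = 0.2901.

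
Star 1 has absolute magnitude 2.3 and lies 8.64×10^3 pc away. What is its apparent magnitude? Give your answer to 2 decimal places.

16.98

m = M + 5 log₁₀(d/10 pc) = 2.3 + 5 log₁₀(8.64×10^3/10)
  = 2.3 + 5 × 2.937 = 2.3 + 14.68 = 16.98.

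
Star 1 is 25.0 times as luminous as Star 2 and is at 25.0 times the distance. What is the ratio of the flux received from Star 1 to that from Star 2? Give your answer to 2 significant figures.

0.040

F = L/(4πd²), so F_1/F_2 = (L_1/L_2) / (d_1/d_2)²
= 25.0 / (25.0)² = 25.0 / 625.0 = 0.04000.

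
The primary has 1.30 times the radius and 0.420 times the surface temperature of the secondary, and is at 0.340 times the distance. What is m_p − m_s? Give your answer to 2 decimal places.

0.86

L_p/L_s = (1.30)²(0.420)⁴ = 0.05259.
F_p/F_s = (L_p/L_s)/(d_p/d_s)² = 0.05259/0.1156 = 0.4549.
m_p − m_s = −2.5 log₁₀(0.4549) = 0.86.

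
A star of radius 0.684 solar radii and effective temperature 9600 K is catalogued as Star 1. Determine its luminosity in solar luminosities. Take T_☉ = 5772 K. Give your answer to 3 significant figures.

3.58 solar luminosities

L/L_☉ = (R/R_☉)² (T/T_☉)⁴ = (0.684)² × (9600/5772)⁴
       = 0.4679 × (1.663)⁴ = 0.4679 × 7.652 = 3.580.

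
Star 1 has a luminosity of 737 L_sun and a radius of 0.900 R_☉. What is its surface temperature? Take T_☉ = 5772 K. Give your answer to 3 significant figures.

3.17×10^4 K

T/T_☉ = (L/L_☉)^(1/4) / (R/R_☉)^(1/2)
T = 5772 × (737)^(1/4) / √(0.900) = 5772 × 5.210 / 0.9487 = 3.170×10^4 K.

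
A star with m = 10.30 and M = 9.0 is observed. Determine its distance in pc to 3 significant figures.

m − M = 5 log₁₀(d/10 pc)
10.30 − (9.0) = 1.30 = 5 log₁₀(d/10)
d = 10 × 10^(1.30/5) = 10 × 10^0.260 = 18.20 pc.

18.2 pc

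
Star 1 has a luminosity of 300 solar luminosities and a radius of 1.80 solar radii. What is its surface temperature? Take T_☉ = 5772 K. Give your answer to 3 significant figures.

1.79×10^4 K

T/T_☉ = (L/L_☉)^(1/4) / (R/R_☉)^(1/2)
T = 5772 × (300)^(1/4) / √(1.80) = 5772 × 4.162 / 1.342 = 1.790×10^4 K.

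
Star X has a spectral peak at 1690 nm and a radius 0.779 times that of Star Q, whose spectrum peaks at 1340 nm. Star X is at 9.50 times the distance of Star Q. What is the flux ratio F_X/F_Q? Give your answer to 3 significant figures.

Wien's law: T_X/T_Q = λ_Q/λ_X = 1340/1690 = 0.7929.
L_X/L_Q = (R_X/R_Q)²(T_X/T_Q)⁴ = (0.779)²(0.7929)⁴ = 0.2399.
F_X/F_Q = (L_X/L_Q)/(d_X/d_Q)² = 0.2399/(9.50)² = 0.002658.

0.00266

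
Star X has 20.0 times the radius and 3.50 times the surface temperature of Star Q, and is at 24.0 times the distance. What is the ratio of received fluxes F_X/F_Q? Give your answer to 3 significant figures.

104

L_X/L_Q = (R_X/R_Q)²(T_X/T_Q)⁴ = (20.0)² × (3.50)⁴ = 6.002×10^4.
F_X/F_Q = (L_X/L_Q)/(d_X/d_Q)² = 6.002×10^4 / (24.0)² = 104.2.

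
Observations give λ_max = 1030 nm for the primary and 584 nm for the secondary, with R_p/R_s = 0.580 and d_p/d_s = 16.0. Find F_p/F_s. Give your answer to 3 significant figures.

Wien's law: T_p/T_s = λ_s/λ_p = 584/1030 = 0.5670.
L_p/L_s = (R_p/R_s)²(T_p/T_s)⁴ = (0.580)²(0.5670)⁴ = 0.03477.
F_p/F_s = (L_p/L_s)/(d_p/d_s)² = 0.03477/(16.0)² = 1.358×10^-4.

1.36×10^-4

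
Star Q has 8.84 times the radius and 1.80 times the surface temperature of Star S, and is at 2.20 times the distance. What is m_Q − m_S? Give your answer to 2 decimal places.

L_Q/L_S = (8.84)²(1.80)⁴ = 820.3.
F_Q/F_S = (L_Q/L_S)/(d_Q/d_S)² = 820.3/4.840 = 169.5.
m_Q − m_S = −2.5 log₁₀(169.5) = -5.57.

-5.57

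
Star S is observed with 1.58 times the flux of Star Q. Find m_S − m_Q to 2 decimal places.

m_S − m_Q = −2.5 log₁₀(F_S/F_Q) = −2.5 log₁₀(1.58) = −2.5 × (0.199) = -0.497.

-0.50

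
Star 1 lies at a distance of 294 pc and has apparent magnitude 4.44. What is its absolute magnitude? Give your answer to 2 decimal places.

-2.90

M = m − 5 log₁₀(d/10 pc) = 4.44 − 5 log₁₀(294/10)
  = 4.44 − 5 × 1.468 = 4.44 − 7.34 = -2.90.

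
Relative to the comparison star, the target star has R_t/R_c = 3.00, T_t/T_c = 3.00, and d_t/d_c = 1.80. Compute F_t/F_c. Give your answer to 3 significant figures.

L_t/L_c = (R_t/R_c)²(T_t/T_c)⁴ = (3.00)² × (3.00)⁴ = 729.0.
F_t/F_c = (L_t/L_c)/(d_t/d_c)² = 729.0 / (1.80)² = 225.0.

225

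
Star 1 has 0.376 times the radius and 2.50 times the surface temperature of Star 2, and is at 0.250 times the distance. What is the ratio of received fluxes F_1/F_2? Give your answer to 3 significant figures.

L_1/L_2 = (R_1/R_2)²(T_1/T_2)⁴ = (0.376)² × (2.50)⁴ = 5.522.
F_1/F_2 = (L_1/L_2)/(d_1/d_2)² = 5.522 / (0.250)² = 88.36.

88.4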